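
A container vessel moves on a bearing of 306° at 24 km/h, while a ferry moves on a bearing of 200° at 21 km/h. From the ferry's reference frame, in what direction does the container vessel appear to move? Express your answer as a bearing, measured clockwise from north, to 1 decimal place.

Taking east as x and north as y: container vessel velocity = (-19.416, 14.107) km/h; ferry velocity = (-7.182, -19.734) km/h.
Velocity of container vessel relative to ferry = (-19.416, 14.107) − (-7.182, -19.734) = (-12.234, 33.840) km/h.
Bearing = atan2(-12.23, 33.84) = 340.12° clockwise from north.

340.1°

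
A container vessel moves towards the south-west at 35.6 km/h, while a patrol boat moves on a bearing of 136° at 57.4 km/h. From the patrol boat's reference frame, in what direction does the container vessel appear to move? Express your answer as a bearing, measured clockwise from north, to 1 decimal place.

Taking east as x and north as y: container vessel velocity = (-25.173, -25.173) km/h; patrol boat velocity = (39.873, -41.290) km/h.
Velocity of container vessel relative to patrol boat = (-25.173, -25.173) − (39.873, -41.290) = (-65.046, 16.117) km/h.
Bearing = atan2(-65.05, 16.12) = 283.92° clockwise from north.

283.9°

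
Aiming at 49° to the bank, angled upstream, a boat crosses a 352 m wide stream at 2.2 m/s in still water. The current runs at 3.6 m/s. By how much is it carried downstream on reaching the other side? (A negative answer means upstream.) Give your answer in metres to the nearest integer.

Perpendicular speed = 1.660 m/s; crossing time = 352 / 1.660 = 212.002 s.
Net downstream speed = 2.157 m/s.
Drift = 2.157 × 212.002 = 457.219 m (downstream).

457 m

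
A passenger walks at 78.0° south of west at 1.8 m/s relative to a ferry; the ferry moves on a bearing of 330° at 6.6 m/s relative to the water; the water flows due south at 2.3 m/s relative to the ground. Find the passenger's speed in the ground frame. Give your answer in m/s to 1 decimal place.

4.0 m/s

In east/north components (m/s): passenger relative to ferry = (-0.374, -1.761); ferry relative to water = (-3.300, 5.716); water relative to ground = (0.000, -2.300).
Sum = (-3.674, 1.655) m/s.
Speed = |(-3.674, 1.655)| = 4.030 m/s.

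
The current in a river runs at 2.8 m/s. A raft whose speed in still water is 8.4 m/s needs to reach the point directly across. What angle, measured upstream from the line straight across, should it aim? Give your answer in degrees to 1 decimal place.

19.5°

To cancel the current, the upstream component of the raft's velocity must equal the flow: 8.4 sin θ = 2.8.
sin θ = 2.8 / 8.4 = 0.3333.
θ = arcsin(0.3333) = 19.471°.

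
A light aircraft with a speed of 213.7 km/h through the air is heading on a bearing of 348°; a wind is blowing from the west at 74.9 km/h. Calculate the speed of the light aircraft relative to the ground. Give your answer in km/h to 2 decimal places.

211.24 km/h

Taking east as x and north as y: velocity relative to the air = (-44.431, 209.030) km/h; the air relative to ground = (74.900, 0.000) km/h.
Velocity relative to ground = (-44.431, 209.030) + (74.900, 0.000) = (30.469, 209.030) km/h.
Speed = |(30.469, 209.030)| = 211.239 km/h.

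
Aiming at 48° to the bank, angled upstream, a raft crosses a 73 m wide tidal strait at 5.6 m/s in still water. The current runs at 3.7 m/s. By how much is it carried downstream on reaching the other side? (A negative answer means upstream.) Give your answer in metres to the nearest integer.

Perpendicular speed = 4.162 m/s; crossing time = 73 / 4.162 = 17.541 s.
Net downstream speed = -0.047 m/s.
Drift = -0.047 × 17.541 = -0.827 m (upstream).

-1 m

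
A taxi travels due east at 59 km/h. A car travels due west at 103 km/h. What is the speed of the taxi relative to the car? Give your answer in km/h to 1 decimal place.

Taking east as x and north as y: taxi velocity = (59.000, 0.000) km/h; car velocity = (-103.000, 0.000) km/h.
Velocity of taxi relative to car = (59.000, 0.000) − (-103.000, 0.000) = (162.000, 0.000) km/h.
Magnitude = |(162.000, 0.000)| = 162.000 km/h.

162.0 km/h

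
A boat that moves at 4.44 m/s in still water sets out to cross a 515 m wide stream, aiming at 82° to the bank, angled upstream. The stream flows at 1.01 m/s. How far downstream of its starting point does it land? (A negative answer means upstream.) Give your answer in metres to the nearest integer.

Perpendicular speed = 4.397 m/s; crossing time = 515 / 4.397 = 117.131 s.
Net downstream speed = 0.392 m/s.
Drift = 0.392 × 117.131 = 45.924 m (downstream).

46 m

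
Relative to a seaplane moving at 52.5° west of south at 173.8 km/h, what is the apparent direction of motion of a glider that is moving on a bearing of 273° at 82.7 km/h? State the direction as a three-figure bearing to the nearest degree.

027°

Taking east as x and north as y: glider velocity = (-82.587, 4.328) km/h; seaplane velocity = (-137.885, -105.803) km/h.
Velocity of glider relative to seaplane = (-82.587, 4.328) − (-137.885, -105.803) = (55.298, 110.131) km/h.
Bearing = atan2(55.30, 110.13) = 26.66° clockwise from north.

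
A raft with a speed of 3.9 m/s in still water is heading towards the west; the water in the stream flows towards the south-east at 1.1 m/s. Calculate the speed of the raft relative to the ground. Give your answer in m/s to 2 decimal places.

3.22 m/s

Taking east as x and north as y: velocity relative to the water = (-3.900, 0.000) m/s; the water relative to ground = (0.778, -0.778) m/s.
Velocity relative to ground = (-3.900, 0.000) + (0.778, -0.778) = (-3.122, -0.778) m/s.
Speed = |(-3.122, -0.778)| = 3.218 m/s.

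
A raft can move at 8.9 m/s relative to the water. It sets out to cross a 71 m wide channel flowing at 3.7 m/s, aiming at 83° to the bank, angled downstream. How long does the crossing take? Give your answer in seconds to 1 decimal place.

The component of the raft's velocity perpendicular to the bank is 8.9 × sin 83° = 8.834 m/s.
The flow acts along the bank and has no component across it.
Time = 71 / 8.834 = 8.037 s.

8.0 s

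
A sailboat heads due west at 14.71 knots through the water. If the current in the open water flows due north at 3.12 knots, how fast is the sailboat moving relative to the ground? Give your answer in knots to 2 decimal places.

15.04 knots

Taking east as x and north as y: velocity relative to the water = (-14.710, 0.000) knots; the water relative to ground = (0.000, 3.120) knots.
Velocity relative to ground = (-14.710, 0.000) + (0.000, 3.120) = (-14.710, 3.120) knots.
Speed = |(-14.710, 3.120)| = 15.037 knots.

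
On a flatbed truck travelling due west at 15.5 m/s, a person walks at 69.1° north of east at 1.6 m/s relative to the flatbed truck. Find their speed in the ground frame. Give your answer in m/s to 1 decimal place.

Taking east as x and north as y: flatbed truck velocity = (-15.500, 0.000) m/s; person velocity relative to flatbed truck = (0.571, 1.495) m/s.
Velocity relative to ground = (-15.500, 0.000) + (0.571, 1.495) = (-14.929, 1.495) m/s.
Speed = |(-14.929, 1.495)| = 15.004 m/s.

15.0 m/s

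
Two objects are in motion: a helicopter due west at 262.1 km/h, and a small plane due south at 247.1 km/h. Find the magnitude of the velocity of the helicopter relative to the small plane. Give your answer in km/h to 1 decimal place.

360.2 km/h

Taking east as x and north as y: helicopter velocity = (-262.100, 0.000) km/h; small plane velocity = (0.000, -247.100) km/h.
Velocity of helicopter relative to small plane = (-262.100, 0.000) − (0.000, -247.100) = (-262.100, 247.100) km/h.
Magnitude = |(-262.100, 247.100)| = 360.215 km/h.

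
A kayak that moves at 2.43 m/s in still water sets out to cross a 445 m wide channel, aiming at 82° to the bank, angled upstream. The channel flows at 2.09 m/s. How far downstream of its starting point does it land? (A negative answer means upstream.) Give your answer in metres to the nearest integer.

Perpendicular speed = 2.406 m/s; crossing time = 445 / 2.406 = 184.927 s.
Net downstream speed = 1.752 m/s.
Drift = 1.752 × 184.927 = 323.957 m (downstream).

324 m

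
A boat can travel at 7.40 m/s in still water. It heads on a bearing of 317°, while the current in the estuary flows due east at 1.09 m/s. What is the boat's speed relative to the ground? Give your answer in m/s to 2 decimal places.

Taking east as x and north as y: velocity relative to the water = (-5.047, 5.412) m/s; the water relative to ground = (1.090, 0.000) m/s.
Velocity relative to ground = (-5.047, 5.412) + (1.090, 0.000) = (-3.957, 5.412) m/s.
Speed = |(-3.957, 5.412)| = 6.704 m/s.

6.70 m/s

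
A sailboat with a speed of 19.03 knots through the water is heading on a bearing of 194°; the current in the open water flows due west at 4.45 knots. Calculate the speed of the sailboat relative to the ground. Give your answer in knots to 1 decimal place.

Taking east as x and north as y: velocity relative to the water = (-4.604, -18.465) knots; the water relative to ground = (-4.450, 0.000) knots.
Velocity relative to ground = (-4.604, -18.465) + (-4.450, 0.000) = (-9.054, -18.465) knots.
Speed = |(-9.054, -18.465)| = 20.565 knots.

20.6 knots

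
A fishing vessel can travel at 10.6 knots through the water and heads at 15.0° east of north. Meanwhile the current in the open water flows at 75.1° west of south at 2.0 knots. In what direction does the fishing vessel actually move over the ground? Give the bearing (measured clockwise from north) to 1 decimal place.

004.8°

Taking east as x and north as y: velocity relative to the water = (2.743, 10.239) knots; the water relative to ground = (-1.933, -0.514) knots.
Velocity relative to ground = (2.743, 10.239) + (-1.933, -0.514) = (0.811, 9.725) knots.
Bearing = atan2(0.81, 9.72) = 4.77° clockwise from north.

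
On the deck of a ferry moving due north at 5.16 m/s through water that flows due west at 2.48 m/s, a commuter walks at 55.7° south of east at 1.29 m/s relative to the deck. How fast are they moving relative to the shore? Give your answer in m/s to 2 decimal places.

In east/north components (m/s): commuter relative to ferry = (0.727, -1.066); ferry relative to water = (0.000, 5.160); water relative to ground = (-2.480, 0.000).
Sum = (-1.753, 4.094) m/s.
Speed = |(-1.753, 4.094)| = 4.454 m/s.

4.45 m/s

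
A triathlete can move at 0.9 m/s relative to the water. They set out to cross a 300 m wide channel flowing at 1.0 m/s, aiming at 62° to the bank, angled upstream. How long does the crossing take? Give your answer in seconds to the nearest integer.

The component of the triathlete's velocity perpendicular to the bank is 0.9 × sin 62° = 0.795 m/s.
The current is parallel to the bank, so it does not affect the crossing time.
Time = 300 / 0.795 = 377.523 s.

378 s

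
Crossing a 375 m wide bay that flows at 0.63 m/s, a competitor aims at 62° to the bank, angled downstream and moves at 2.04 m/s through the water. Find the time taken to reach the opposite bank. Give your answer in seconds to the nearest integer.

The component of the competitor's velocity perpendicular to the bank is 2.04 × sin 62° = 1.801 m/s.
The current is parallel to the bank, so it does not affect the crossing time.
Time = 375 / 1.801 = 208.193 s.

208 s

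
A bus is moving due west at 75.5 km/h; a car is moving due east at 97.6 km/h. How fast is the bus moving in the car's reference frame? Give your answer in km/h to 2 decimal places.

173.10 km/h

Taking east as x and north as y: bus velocity = (-75.500, 0.000) km/h; car velocity = (97.600, 0.000) km/h.
Velocity of bus relative to car = (-75.500, 0.000) − (97.600, 0.000) = (-173.100, 0.000) km/h.
Magnitude = |(-173.100, 0.000)| = 173.100 km/h.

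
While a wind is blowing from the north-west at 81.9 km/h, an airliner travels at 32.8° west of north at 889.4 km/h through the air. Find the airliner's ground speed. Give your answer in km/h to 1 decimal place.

809.5 km/h

Taking east as x and north as y: velocity relative to the air = (-481.795, 747.600) km/h; the air relative to ground = (57.912, -57.912) km/h.
Velocity relative to ground = (-481.795, 747.600) + (57.912, -57.912) = (-423.883, 689.688) km/h.
Speed = |(-423.883, 689.688)| = 809.535 km/h.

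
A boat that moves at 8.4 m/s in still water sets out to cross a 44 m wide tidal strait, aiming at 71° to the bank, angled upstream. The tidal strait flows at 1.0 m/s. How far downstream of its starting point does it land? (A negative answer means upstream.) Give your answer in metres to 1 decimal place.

Perpendicular speed = 7.942 m/s; crossing time = 44 / 7.942 = 5.540 s.
Net downstream speed = -1.735 m/s.
Drift = -1.735 × 5.540 = -9.610 m (upstream).

-9.6 m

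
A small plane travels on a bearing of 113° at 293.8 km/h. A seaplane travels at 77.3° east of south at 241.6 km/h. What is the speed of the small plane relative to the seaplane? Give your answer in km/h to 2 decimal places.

Taking east as x and north as y: small plane velocity = (270.444, -114.797) km/h; seaplane velocity = (235.689, -53.115) km/h.
Velocity of small plane relative to seaplane = (270.444, -114.797) − (235.689, -53.115) = (34.755, -61.682) km/h.
Magnitude = |(34.755, -61.682)| = 70.800 km/h.

70.80 km/h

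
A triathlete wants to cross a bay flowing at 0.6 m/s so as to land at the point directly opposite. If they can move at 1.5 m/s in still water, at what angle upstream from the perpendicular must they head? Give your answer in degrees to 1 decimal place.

23.6°

To cancel the current, the upstream component of the triathlete's velocity must equal the flow: 1.5 sin θ = 0.6.
sin θ = 0.6 / 1.5 = 0.4000.
θ = arcsin(0.4000) = 23.578°.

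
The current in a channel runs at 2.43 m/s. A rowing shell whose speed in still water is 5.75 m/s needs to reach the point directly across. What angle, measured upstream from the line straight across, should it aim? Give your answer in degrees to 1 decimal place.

25.0°

To cancel the current, the upstream component of the rowing shell's velocity must equal the flow: 5.75 sin θ = 2.43.
sin θ = 2.43 / 5.75 = 0.4226.
θ = arcsin(0.4226) = 24.999°.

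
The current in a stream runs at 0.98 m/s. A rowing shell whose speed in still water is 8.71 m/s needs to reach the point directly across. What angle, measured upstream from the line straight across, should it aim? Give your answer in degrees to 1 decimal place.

6.5°

To cancel the current, the upstream component of the rowing shell's velocity must equal the flow: 8.71 sin θ = 0.98.
sin θ = 0.98 / 8.71 = 0.1125.
θ = arcsin(0.1125) = 6.460°.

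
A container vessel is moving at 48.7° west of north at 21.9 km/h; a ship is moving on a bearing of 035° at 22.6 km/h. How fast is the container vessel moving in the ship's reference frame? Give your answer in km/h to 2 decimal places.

29.69 km/h

Taking east as x and north as y: container vessel velocity = (-16.453, 14.454) km/h; ship velocity = (12.963, 18.513) km/h.
Velocity of container vessel relative to ship = (-16.453, 14.454) − (12.963, 18.513) = (-29.416, -4.059) km/h.
Magnitude = |(-29.416, -4.059)| = 29.694 km/h.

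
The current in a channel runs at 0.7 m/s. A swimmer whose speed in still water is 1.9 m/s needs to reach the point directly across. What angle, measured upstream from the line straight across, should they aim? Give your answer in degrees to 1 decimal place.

21.6°

To cancel the current, the upstream component of the swimmer's velocity must equal the flow: 1.9 sin θ = 0.7.
sin θ = 0.7 / 1.9 = 0.3684.
θ = arcsin(0.3684) = 21.618°.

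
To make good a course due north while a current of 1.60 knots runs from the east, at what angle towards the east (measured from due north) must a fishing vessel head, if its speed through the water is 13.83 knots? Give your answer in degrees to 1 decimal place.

6.6°

The current pushes perpendicular to the desired track; the heading must have a component into the current equal to 1.60 knots: 13.83 sin θ = 1.60.
sin θ = 0.1157, so θ = 6.643°.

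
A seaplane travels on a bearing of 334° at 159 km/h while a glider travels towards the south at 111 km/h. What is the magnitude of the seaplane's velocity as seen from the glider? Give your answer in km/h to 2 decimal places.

Taking east as x and north as y: seaplane velocity = (-69.701, 142.908) km/h; glider velocity = (0.000, -111.000) km/h.
Velocity of seaplane relative to glider = (-69.701, 142.908) − (0.000, -111.000) = (-69.701, 253.908) km/h.
Magnitude = |(-69.701, 253.908)| = 263.301 km/h.

263.30 km/h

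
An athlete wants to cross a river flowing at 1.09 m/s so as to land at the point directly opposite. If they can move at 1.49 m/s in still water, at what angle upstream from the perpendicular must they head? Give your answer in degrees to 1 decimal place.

To cancel the current, the upstream component of the athlete's velocity must equal the flow: 1.49 sin θ = 1.09.
sin θ = 1.09 / 1.49 = 0.7315.
θ = arcsin(0.7315) = 47.016°.

47.0°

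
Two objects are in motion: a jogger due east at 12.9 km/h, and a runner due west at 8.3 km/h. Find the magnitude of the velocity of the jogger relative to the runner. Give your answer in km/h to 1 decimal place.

Taking east as x and north as y: jogger velocity = (12.900, 0.000) km/h; runner velocity = (-8.300, 0.000) km/h.
Velocity of jogger relative to runner = (12.900, 0.000) − (-8.300, 0.000) = (21.200, 0.000) km/h.
Magnitude = |(21.200, 0.000)| = 21.200 km/h.

21.2 km/h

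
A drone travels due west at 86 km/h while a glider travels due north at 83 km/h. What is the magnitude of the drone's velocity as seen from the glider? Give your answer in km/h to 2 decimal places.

Taking east as x and north as y: drone velocity = (-86.000, 0.000) km/h; glider velocity = (0.000, 83.000) km/h.
Velocity of drone relative to glider = (-86.000, 0.000) − (0.000, 83.000) = (-86.000, -83.000) km/h.
Magnitude = |(-86.000, -83.000)| = 119.520 km/h.

119.52 km/h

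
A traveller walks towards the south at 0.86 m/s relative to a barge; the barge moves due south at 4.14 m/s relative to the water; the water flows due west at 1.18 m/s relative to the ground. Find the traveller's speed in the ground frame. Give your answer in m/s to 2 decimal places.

5.14 m/s

In east/north components (m/s): traveller relative to barge = (0.000, -0.860); barge relative to water = (0.000, -4.140); water relative to ground = (-1.180, 0.000).
Sum = (-1.180, -5.000) m/s.
Speed = |(-1.180, -5.000)| = 5.137 m/s.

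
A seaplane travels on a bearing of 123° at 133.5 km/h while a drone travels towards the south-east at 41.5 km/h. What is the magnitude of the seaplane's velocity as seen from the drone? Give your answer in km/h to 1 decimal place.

Taking east as x and north as y: seaplane velocity = (111.963, -72.709) km/h; drone velocity = (29.345, -29.345) km/h.
Velocity of seaplane relative to drone = (111.963, -72.709) − (29.345, -29.345) = (82.618, -43.364) km/h.
Magnitude = |(82.618, -43.364)| = 93.307 km/h.

93.3 km/h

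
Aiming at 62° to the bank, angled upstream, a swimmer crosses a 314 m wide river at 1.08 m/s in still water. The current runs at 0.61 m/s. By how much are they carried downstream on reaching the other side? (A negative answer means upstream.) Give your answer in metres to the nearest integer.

Perpendicular speed = 0.954 m/s; crossing time = 314 / 0.954 = 329.284 s.
Net downstream speed = 0.103 m/s.
Drift = 0.103 × 329.284 = 33.907 m (downstream).

34 m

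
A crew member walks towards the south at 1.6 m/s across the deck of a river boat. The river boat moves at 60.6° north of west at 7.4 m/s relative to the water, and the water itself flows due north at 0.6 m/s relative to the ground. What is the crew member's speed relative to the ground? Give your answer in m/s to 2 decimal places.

In east/north components (m/s): crew member relative to river boat = (0.000, -1.600); river boat relative to water = (-3.633, 6.447); water relative to ground = (0.000, 0.600).
Sum = (-3.633, 5.447) m/s.
Speed = |(-3.633, 5.447)| = 6.547 m/s.

6.55 m/s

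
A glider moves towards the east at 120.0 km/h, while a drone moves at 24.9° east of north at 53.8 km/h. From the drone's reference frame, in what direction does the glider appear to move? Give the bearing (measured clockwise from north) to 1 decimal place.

Taking east as x and north as y: glider velocity = (120.000, 0.000) km/h; drone velocity = (22.652, 48.799) km/h.
Velocity of glider relative to drone = (120.000, 0.000) − (22.652, 48.799) = (97.348, -48.799) km/h.
Bearing = atan2(97.35, -48.80) = 116.62° clockwise from north.

116.6°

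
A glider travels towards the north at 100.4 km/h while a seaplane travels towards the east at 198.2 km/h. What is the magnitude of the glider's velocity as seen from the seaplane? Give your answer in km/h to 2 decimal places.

222.18 km/h

Taking east as x and north as y: glider velocity = (0.000, 100.400) km/h; seaplane velocity = (198.200, 0.000) km/h.
Velocity of glider relative to seaplane = (0.000, 100.400) − (198.200, 0.000) = (-198.200, 100.400) km/h.
Magnitude = |(-198.200, 100.400)| = 222.179 km/h.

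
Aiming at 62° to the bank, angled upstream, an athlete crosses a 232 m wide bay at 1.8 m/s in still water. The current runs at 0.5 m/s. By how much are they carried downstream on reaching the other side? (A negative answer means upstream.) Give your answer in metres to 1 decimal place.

Perpendicular speed = 1.589 m/s; crossing time = 232 / 1.589 = 145.976 s.
Net downstream speed = -0.345 m/s.
Drift = -0.345 × 145.976 = -50.369 m (upstream).

-50.4 m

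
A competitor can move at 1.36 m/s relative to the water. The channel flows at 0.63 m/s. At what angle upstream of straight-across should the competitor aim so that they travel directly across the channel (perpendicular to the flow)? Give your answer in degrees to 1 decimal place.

27.6°

To cancel the current, the upstream component of the competitor's velocity must equal the flow: 1.36 sin θ = 0.63.
sin θ = 0.63 / 1.36 = 0.4632.
θ = arcsin(0.4632) = 27.596°.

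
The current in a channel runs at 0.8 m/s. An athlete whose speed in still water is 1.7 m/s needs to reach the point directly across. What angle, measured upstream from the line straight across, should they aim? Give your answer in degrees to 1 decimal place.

28.1°

To cancel the current, the upstream component of the athlete's velocity must equal the flow: 1.7 sin θ = 0.8.
sin θ = 0.8 / 1.7 = 0.4706.
θ = arcsin(0.4706) = 28.072°.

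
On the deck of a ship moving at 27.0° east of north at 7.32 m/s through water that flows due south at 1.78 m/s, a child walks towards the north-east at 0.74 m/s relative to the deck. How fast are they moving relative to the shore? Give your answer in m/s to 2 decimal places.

In east/north components (m/s): child relative to ship = (0.523, 0.523); ship relative to water = (3.323, 6.522); water relative to ground = (0.000, -1.780).
Sum = (3.846, 5.265) m/s.
Speed = |(3.846, 5.265)| = 6.521 m/s.

6.52 m/s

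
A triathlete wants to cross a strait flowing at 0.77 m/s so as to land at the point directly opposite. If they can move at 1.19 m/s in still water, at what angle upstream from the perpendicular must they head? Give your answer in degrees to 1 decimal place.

40.3°

To cancel the current, the upstream component of the triathlete's velocity must equal the flow: 1.19 sin θ = 0.77.
sin θ = 0.77 / 1.19 = 0.6471.
θ = arcsin(0.6471) = 40.320°.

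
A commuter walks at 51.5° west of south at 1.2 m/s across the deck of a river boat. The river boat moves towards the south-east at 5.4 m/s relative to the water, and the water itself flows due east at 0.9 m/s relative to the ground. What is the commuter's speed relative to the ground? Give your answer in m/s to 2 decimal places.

In east/north components (m/s): commuter relative to river boat = (-0.939, -0.747); river boat relative to water = (3.818, -3.818); water relative to ground = (0.900, 0.000).
Sum = (3.779, -4.565) m/s.
Speed = |(3.779, -4.565)| = 5.927 m/s.

5.93 m/s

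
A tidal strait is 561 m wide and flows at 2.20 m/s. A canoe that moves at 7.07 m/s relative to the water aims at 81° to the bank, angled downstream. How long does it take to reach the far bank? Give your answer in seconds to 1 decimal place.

80.3 s

The component of the canoe's velocity perpendicular to the bank is 7.07 × sin 81° = 6.983 m/s.
Only the cross-stream component determines the crossing time; the current contributes nothing perpendicular to the bank.
Time = 561 / 6.983 = 80.338 s.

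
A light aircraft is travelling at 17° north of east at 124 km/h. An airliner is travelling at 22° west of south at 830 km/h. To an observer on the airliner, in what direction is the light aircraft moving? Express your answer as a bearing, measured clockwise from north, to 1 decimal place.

028.1°

Taking east as x and north as y: light aircraft velocity = (118.582, 36.254) km/h; airliner velocity = (-310.923, -769.563) km/h.
Velocity of light aircraft relative to airliner = (118.582, 36.254) − (-310.923, -769.563) = (429.505, 805.817) km/h.
Bearing = atan2(429.51, 805.82) = 28.06° clockwise from north.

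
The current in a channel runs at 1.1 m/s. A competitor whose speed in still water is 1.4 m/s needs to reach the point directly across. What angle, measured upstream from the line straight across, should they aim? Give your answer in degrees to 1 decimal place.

To cancel the current, the upstream component of the competitor's velocity must equal the flow: 1.4 sin θ = 1.1.
sin θ = 1.1 / 1.4 = 0.7857.
θ = arcsin(0.7857) = 51.787°.

51.8°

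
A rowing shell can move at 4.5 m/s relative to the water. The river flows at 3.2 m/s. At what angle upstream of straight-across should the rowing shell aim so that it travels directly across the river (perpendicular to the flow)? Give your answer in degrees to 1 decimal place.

45.3°

To cancel the current, the upstream component of the rowing shell's velocity must equal the flow: 4.5 sin θ = 3.2.
sin θ = 3.2 / 4.5 = 0.7111.
θ = arcsin(0.7111) = 45.325°.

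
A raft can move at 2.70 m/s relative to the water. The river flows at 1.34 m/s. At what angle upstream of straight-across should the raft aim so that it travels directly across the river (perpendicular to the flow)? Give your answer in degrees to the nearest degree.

30°

To cancel the current, the upstream component of the raft's velocity must equal the flow: 2.70 sin θ = 1.34.
sin θ = 1.34 / 2.70 = 0.4963.
θ = arcsin(0.4963) = 29.755°.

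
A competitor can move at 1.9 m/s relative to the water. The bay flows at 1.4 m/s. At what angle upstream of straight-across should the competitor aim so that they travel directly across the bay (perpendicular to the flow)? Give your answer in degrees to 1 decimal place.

47.5°

To cancel the current, the upstream component of the competitor's velocity must equal the flow: 1.9 sin θ = 1.4.
sin θ = 1.4 / 1.9 = 0.7368.
θ = arcsin(0.7368) = 47.463°.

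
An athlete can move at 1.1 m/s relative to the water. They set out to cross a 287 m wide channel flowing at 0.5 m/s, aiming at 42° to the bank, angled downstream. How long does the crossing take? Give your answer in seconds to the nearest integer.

The component of the athlete's velocity perpendicular to the bank is 1.1 × sin 42° = 0.736 m/s.
The current is parallel to the bank, so it does not affect the crossing time.
Time = 287 / 0.736 = 389.923 s.

390 s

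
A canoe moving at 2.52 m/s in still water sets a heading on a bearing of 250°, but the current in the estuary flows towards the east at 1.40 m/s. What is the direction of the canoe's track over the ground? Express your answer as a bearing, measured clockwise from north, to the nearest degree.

Taking east as x and north as y: velocity relative to the water = (-2.368, -0.862) m/s; the water relative to ground = (1.400, 0.000) m/s.
Velocity relative to ground = (-2.368, -0.862) + (1.400, 0.000) = (-0.968, -0.862) m/s.
Bearing = atan2(-0.97, -0.86) = 228.32° clockwise from north.

228°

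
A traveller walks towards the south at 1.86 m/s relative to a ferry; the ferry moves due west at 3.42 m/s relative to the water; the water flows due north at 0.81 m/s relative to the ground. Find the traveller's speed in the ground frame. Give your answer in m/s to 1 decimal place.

3.6 m/s

In east/north components (m/s): traveller relative to ferry = (0.000, -1.860); ferry relative to water = (-3.420, 0.000); water relative to ground = (0.000, 0.810).
Sum = (-3.420, -1.050) m/s.
Speed = |(-3.420, -1.050)| = 3.578 m/s.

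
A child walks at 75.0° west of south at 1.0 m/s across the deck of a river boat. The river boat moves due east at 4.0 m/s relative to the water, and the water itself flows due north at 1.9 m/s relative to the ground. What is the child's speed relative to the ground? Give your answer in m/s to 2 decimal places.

3.45 m/s

In east/north components (m/s): child relative to river boat = (-0.966, -0.259); river boat relative to water = (4.000, 0.000); water relative to ground = (0.000, 1.900).
Sum = (3.034, 1.641) m/s.
Speed = |(3.034, 1.641)| = 3.450 m/s.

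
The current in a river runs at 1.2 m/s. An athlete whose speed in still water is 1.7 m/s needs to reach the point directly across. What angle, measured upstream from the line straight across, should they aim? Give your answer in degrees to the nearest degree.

45°

To cancel the current, the upstream component of the athlete's velocity must equal the flow: 1.7 sin θ = 1.2.
sin θ = 1.2 / 1.7 = 0.7059.
θ = arcsin(0.7059) = 44.901°.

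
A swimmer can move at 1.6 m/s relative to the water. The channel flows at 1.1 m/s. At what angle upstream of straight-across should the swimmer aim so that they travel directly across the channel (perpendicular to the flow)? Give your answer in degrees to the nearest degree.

43°

To cancel the current, the upstream component of the swimmer's velocity must equal the flow: 1.6 sin θ = 1.1.
sin θ = 1.1 / 1.6 = 0.6875.
θ = arcsin(0.6875) = 43.433°.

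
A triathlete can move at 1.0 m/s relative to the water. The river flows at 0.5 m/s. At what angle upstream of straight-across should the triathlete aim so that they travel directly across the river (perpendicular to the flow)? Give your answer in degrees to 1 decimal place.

30.0°

To cancel the current, the upstream component of the triathlete's velocity must equal the flow: 1.0 sin θ = 0.5.
sin θ = 0.5 / 1.0 = 0.5000.
θ = arcsin(0.5000) = 30.000°.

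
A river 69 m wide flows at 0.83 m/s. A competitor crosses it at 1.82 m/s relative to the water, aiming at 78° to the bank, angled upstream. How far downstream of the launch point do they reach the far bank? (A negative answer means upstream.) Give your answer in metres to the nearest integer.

Perpendicular speed = 1.780 m/s; crossing time = 69 / 1.780 = 38.759 s.
Net downstream speed = 0.452 m/s.
Drift = 0.452 × 38.759 = 17.504 m (downstream).

18 m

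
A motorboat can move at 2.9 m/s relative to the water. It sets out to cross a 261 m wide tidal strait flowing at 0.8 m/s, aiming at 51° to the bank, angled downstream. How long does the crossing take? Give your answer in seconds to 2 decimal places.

115.81 s

The component of the motorboat's velocity perpendicular to the bank is 2.9 × sin 51° = 2.254 m/s.
The current is parallel to the bank, so it does not affect the crossing time.
Time = 261 / 2.254 = 115.808 s.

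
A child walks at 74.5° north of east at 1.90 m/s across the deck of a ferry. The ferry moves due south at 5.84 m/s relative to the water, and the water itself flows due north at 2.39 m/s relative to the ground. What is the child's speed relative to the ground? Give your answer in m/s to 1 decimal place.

In east/north components (m/s): child relative to ferry = (0.508, 1.831); ferry relative to water = (0.000, -5.840); water relative to ground = (0.000, 2.390).
Sum = (0.508, -1.619) m/s.
Speed = |(0.508, -1.619)| = 1.697 m/s.

1.7 m/s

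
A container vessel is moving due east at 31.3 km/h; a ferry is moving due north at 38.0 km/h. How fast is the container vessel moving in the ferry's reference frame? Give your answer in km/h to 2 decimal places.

49.23 km/h

Taking east as x and north as y: container vessel velocity = (31.300, 0.000) km/h; ferry velocity = (0.000, 38.000) km/h.
Velocity of container vessel relative to ferry = (31.300, 0.000) − (0.000, 38.000) = (31.300, -38.000) km/h.
Magnitude = |(31.300, -38.000)| = 49.231 km/h.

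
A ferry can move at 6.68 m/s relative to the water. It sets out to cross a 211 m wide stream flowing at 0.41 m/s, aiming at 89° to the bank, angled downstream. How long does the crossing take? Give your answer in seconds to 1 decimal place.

The component of the ferry's velocity perpendicular to the bank is 6.68 × sin 89° = 6.679 m/s.
The current is parallel to the bank, so it does not affect the crossing time.
Time = 211 / 6.679 = 31.592 s.

31.6 s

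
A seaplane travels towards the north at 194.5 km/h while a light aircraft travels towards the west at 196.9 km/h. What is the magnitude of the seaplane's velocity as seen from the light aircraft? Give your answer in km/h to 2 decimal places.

Taking east as x and north as y: seaplane velocity = (0.000, 194.500) km/h; light aircraft velocity = (-196.900, 0.000) km/h.
Velocity of seaplane relative to light aircraft = (0.000, 194.500) − (-196.900, 0.000) = (196.900, 194.500) km/h.
Magnitude = |(196.900, 194.500)| = 276.767 km/h.

276.77 km/h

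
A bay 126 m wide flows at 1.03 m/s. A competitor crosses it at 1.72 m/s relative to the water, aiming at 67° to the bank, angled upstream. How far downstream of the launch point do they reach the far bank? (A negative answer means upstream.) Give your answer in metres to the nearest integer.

Perpendicular speed = 1.583 m/s; crossing time = 126 / 1.583 = 79.582 s.
Net downstream speed = 0.358 m/s.
Drift = 0.358 × 79.582 = 28.486 m (downstream).

28 m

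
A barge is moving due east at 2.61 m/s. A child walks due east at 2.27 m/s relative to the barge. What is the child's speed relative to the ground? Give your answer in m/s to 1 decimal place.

Taking east as x and north as y: barge velocity = (2.610, 0.000) m/s; child velocity relative to barge = (2.270, 0.000) m/s.
Velocity relative to ground = (2.610, 0.000) + (2.270, 0.000) = (4.880, 0.000) m/s.
Speed = |(4.880, 0.000)| = 4.880 m/s.

4.9 m/s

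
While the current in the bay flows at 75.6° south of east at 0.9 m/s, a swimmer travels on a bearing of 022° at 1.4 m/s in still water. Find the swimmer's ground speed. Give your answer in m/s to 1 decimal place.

Taking east as x and north as y: velocity relative to the water = (0.524, 1.298) m/s; the water relative to ground = (0.224, -0.872) m/s.
Velocity relative to ground = (0.524, 1.298) + (0.224, -0.872) = (0.748, 0.426) m/s.
Speed = |(0.748, 0.426)| = 0.861 m/s.

0.9 m/s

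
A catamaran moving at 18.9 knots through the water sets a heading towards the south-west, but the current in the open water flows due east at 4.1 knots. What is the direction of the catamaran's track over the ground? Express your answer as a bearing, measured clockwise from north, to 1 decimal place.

214.7°

Taking east as x and north as y: velocity relative to the water = (-13.364, -13.364) knots; the water relative to ground = (4.100, 0.000) knots.
Velocity relative to ground = (-13.364, -13.364) + (4.100, 0.000) = (-9.264, -13.364) knots.
Bearing = atan2(-9.26, -13.36) = 214.73° clockwise from north.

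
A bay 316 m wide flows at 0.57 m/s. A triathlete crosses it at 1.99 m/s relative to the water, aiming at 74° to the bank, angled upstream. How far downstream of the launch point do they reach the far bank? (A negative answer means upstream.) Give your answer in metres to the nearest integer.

4 m

Perpendicular speed = 1.913 m/s; crossing time = 316 / 1.913 = 165.193 s.
Net downstream speed = 0.021 m/s.
Drift = 0.021 × 165.193 = 3.549 m (downstream).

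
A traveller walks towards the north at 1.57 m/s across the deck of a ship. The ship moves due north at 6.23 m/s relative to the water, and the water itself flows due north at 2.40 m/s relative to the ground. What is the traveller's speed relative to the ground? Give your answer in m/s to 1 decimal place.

In east/north components (m/s): traveller relative to ship = (0.000, 1.570); ship relative to water = (0.000, 6.230); water relative to ground = (0.000, 2.400).
Sum = (0.000, 10.200) m/s.
Speed = |(0.000, 10.200)| = 10.200 m/s.

10.2 m/s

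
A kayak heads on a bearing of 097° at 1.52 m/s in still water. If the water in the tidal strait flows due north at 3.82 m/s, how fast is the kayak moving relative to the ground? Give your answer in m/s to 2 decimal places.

3.94 m/s

Taking east as x and north as y: velocity relative to the water = (1.509, -0.185) m/s; the water relative to ground = (0.000, 3.820) m/s.
Velocity relative to ground = (1.509, -0.185) + (0.000, 3.820) = (1.509, 3.635) m/s.
Speed = |(1.509, 3.635)| = 3.935 m/s.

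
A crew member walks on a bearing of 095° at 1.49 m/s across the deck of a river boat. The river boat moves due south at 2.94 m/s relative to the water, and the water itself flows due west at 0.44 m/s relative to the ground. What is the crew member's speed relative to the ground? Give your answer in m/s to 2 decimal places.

3.24 m/s

In east/north components (m/s): crew member relative to river boat = (1.484, -0.130); river boat relative to water = (0.000, -2.940); water relative to ground = (-0.440, 0.000).
Sum = (1.044, -3.070) m/s.
Speed = |(1.044, -3.070)| = 3.243 m/s.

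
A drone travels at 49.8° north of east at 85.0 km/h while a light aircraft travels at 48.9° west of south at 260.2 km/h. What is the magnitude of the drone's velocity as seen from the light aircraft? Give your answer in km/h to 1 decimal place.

344.5 km/h

Taking east as x and north as y: drone velocity = (54.864, 64.923) km/h; light aircraft velocity = (-196.077, -171.049) km/h.
Velocity of drone relative to light aircraft = (54.864, 64.923) − (-196.077, -171.049) = (250.941, 235.972) km/h.
Magnitude = |(250.941, 235.972)| = 344.462 km/h.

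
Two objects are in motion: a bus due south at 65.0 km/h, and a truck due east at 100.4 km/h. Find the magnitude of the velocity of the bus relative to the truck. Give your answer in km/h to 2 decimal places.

Taking east as x and north as y: bus velocity = (0.000, -65.000) km/h; truck velocity = (100.400, 0.000) km/h.
Velocity of bus relative to truck = (0.000, -65.000) − (100.400, 0.000) = (-100.400, -65.000) km/h.
Magnitude = |(-100.400, -65.000)| = 119.604 km/h.

119.60 km/h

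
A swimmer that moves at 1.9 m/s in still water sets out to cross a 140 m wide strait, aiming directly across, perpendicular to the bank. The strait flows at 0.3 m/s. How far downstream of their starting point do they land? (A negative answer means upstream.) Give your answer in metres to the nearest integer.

22 m

Perpendicular speed = 1.900 m/s; crossing time = 140 / 1.900 = 73.684 s.
Net downstream speed = 0.300 m/s.
Drift = 0.300 × 73.684 = 22.105 m (downstream).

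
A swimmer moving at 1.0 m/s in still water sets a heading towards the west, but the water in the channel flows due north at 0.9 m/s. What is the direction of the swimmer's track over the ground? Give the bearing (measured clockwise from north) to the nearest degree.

312°

Taking east as x and north as y: velocity relative to the water = (-1.000, 0.000) m/s; the water relative to ground = (0.000, 0.900) m/s.
Velocity relative to ground = (-1.000, 0.000) + (0.000, 0.900) = (-1.000, 0.900) m/s.
Bearing = atan2(-1.00, 0.90) = 311.99° clockwise from north.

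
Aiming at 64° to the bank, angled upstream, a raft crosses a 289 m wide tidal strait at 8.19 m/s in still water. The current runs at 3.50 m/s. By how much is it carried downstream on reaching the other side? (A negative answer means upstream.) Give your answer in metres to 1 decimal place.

-3.5 m

Perpendicular speed = 7.361 m/s; crossing time = 289 / 7.361 = 39.260 s.
Net downstream speed = -0.090 m/s.
Drift = -0.090 × 39.260 = -3.544 m (upstream).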